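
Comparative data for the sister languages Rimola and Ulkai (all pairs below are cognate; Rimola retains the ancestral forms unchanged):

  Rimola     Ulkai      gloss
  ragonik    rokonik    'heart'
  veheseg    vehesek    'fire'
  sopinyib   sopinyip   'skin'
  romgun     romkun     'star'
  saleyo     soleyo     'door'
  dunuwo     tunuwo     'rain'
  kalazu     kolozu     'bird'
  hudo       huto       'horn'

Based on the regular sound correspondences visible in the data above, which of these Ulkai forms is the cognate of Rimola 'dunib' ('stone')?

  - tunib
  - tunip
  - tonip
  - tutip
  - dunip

dunuwo ~ tunuwo — Rimola d corresponds to Ulkai t word-initially before a back vowel.
sopinyib ~ sopinyip — Rimola b corresponds to Ulkai p word-finally.
Applying these to Rimola 'dunib':
  dunib → tunib   (d→t word-initially before a back vowel)
  tunib → tunip   (b→p word-finally)
So the Ulkai cognate is 'tunip'.

tunip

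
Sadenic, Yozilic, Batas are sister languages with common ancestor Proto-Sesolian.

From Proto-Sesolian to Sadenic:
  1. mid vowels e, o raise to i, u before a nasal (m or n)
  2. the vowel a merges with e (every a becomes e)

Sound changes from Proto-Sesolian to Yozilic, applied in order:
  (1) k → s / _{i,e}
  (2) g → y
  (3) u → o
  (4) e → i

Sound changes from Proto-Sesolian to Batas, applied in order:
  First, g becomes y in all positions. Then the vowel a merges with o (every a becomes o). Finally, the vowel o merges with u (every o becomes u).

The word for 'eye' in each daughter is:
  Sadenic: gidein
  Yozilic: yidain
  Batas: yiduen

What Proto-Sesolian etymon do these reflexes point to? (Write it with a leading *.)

Position 1: Sadenic has g, Yozilic has y, Batas has y. Sadenic preserves g here (none of its changes turn any other segment into g), so the proto-segment is *g.
Position 4: Sadenic has e, Yozilic has a, Batas has u. Yozilic preserves a here (none of its changes turn any other segment into a), so the proto-segment is *a.
Verify the candidate proto-form against each daughter:
Sadenic: start from *gidaen.
  rule 1 (pre-nasal raising): gidaen → gidain
  rule 2 (vowel merger): gidain → gidein
  ⇒ Sadenic gidein
Yozilic: *gidaen > yidaen > yidain  (by unconditioned shift, vowel merger)
Batas: *gidaen
  gidaen → yidaen   [unconditioned shift]
  yidaen → yidoen   [vowel merger]
  yidoen → yiduen   [vowel merger]
  giving Batas yiduen.
*gidaen is the unique common source.

*gidaen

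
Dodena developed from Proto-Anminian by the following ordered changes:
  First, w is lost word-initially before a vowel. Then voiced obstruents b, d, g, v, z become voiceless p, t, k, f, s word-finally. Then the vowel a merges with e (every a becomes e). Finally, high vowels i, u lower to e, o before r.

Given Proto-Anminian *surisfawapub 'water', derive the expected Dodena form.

Dodena: start from *surisfawapub.
  rule 1: no change — surisfawapub
  rule 2 (final devoicing): surisfawapub → surisfawapup
  rule 3 (vowel merger): surisfawapup → surisfewepup
  rule 4 (pre-rhotic lowering): surisfewepup → sorisfewepup
  ⇒ Dodena sorisfewepup

sorisfewepup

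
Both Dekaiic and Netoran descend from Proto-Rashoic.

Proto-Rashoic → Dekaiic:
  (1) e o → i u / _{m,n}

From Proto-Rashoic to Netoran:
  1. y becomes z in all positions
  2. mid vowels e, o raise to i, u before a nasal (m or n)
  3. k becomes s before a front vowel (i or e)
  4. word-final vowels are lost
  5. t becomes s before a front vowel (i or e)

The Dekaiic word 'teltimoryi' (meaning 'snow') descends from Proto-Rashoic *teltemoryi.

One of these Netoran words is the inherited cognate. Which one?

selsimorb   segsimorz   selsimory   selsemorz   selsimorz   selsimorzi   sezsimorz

selsimorz

Netoran: *teltemoryi
  teltemoryi → teltemorzi   [unconditioned shift]
  teltemorzi → teltimorzi   [pre-nasal raising]
  teltimorzi (rule 3 does not apply)
  teltimorzi → teltimorz   [apocope]
  teltimorz → selsimorz   [palatalisation]
  giving Netoran selsimorz.
Among the options, 'selsimorz' alone shows every Netoran change applied in order.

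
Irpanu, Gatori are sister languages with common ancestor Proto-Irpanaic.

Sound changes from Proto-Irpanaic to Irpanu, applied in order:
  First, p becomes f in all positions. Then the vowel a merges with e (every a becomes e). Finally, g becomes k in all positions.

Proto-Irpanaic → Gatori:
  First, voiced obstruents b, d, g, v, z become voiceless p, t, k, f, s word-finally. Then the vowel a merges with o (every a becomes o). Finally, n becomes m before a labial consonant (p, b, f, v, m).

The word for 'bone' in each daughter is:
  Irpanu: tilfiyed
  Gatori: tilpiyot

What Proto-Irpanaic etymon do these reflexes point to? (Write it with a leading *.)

*tilpiyad

Position 4: Irpanu has f, Gatori has p. Taking the neighbouring segments as reconstructed: Irpanu f could go back to *p or *f; Gatori p can only go back to *p — the one source consistent with every daughter is *p.
Position 8: Irpanu has d, Gatori has t. Irpanu preserves d here (none of its changes turn any other segment into d), so the proto-segment is *d.
Position 7: Irpanu has e, Gatori has o. Taking the neighbouring segments as reconstructed: Irpanu e could go back to *a or *e; Gatori o could go back to *a or *o — the one source consistent with every daughter is *a.
Continuing position by position gives *tilpiyad; check it forward:
Irpanu: *tilpiyad
  tilpiyad → tilfiyad   [unconditioned shift]
  tilfiyad → tilfiyed   [vowel merger]
  tilfiyed (rule 3 does not apply)
  giving Irpanu tilfiyed.
Gatori: *tilpiyad
  tilpiyad → tilpiyat   [final devoicing]
  tilpiyat → tilpiyot   [vowel merger]
  tilpiyot (rule 3 does not apply)
  giving Gatori tilpiyot.
Only *tilpiyad yields all of Irpanu tilfiyed, Gatori tilpiyot.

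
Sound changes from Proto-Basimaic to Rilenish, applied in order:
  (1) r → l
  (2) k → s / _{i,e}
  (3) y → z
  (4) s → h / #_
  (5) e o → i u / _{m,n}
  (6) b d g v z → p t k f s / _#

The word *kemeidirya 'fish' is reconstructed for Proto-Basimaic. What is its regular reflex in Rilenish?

himeidilza

Rilenish: *kemeidirya
  kemeidirya → kemeidilya   [unconditioned shift]
  kemeidilya → semeidilya   [palatalisation]
  semeidilya → semeidilza   [unconditioned shift]
  semeidilza → hemeidilza   [debuccalisation]
  hemeidilza → himeidilza   [pre-nasal raising]
  himeidilza (rule 6 does not apply)
  giving Rilenish himeidilza.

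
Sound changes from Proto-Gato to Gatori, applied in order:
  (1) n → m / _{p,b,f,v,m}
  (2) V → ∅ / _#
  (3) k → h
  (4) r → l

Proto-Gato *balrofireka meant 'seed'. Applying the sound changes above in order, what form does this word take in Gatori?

ballofileh

Gatori: start from *balrofireka.
  rule 1: no change — balrofireka
  rule 2 (apocope): balrofireka → balrofirek
  rule 3 (unconditioned shift): balrofirek → balrofireh
  rule 4 (unconditioned shift): balrofireh → ballofileh
  ⇒ Gatori ballofileh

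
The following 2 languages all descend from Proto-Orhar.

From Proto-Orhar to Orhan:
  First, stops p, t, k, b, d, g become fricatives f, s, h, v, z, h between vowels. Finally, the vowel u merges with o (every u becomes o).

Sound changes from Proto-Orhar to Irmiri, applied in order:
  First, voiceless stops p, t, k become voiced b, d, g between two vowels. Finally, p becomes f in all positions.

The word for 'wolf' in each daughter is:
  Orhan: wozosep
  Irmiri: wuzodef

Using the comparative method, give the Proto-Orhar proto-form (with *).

*wuzotep

Position 5: Orhan has s, Irmiri has d. Taking the neighbouring segments as reconstructed: Orhan s could go back to *t or *s; Irmiri d could go back to *t or *d — the one source consistent with every daughter is *t.
Position 2: Orhan has o, Irmiri has u. Irmiri preserves u here (none of its changes turn any other segment into u), so the proto-segment is *u.
Position 7: Orhan has p, Irmiri has f. Orhan preserves p here (none of its changes turn any other segment into p), so the proto-segment is *p.
This points to *wuzotep. Verify forward in each daughter:
Orhan: start from *wuzotep.
  rule 1 (intervocalic lenition): wuzotep → wuzosep
  rule 2 (vowel merger): wuzosep → wozosep
  ⇒ Orhan wozosep
Irmiri: start from *wuzotep.
  rule 1 (intervocalic voicing): wuzotep → wuzodep
  rule 2 (unconditioned shift): wuzodep → wuzodef
  ⇒ Irmiri wuzodef
*wuzotep is the unique common source.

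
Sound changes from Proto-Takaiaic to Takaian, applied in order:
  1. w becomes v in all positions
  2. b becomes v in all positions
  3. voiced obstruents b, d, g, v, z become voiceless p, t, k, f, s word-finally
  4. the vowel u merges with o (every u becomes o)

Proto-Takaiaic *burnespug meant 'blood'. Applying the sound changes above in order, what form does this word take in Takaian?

Takaian: *burnespug > vurnespug > vurnespuk > vornespok  (by unconditioned shift, final devoicing, vowel merger)

vornespok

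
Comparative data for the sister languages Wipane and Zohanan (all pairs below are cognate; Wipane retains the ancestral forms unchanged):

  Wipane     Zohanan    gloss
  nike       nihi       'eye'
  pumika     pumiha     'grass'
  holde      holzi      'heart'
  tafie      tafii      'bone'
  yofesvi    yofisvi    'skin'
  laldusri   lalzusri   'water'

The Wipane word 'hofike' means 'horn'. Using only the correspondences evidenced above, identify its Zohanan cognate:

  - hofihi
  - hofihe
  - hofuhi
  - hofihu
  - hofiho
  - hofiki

nike ~ nihi — Wipane k corresponds to Zohanan h between vowels (before a front vowel).
nike ~ nihi, holde ~ holzi — Wipane e corresponds to Zohanan i word-finally.
Applying these to Wipane 'hofike':
  hofike → hofihe   (k→h between vowels (before a front vowel))
  hofihe → hofihi   (e→i word-finally)
So the Zohanan cognate is 'hofihi'.

hofihi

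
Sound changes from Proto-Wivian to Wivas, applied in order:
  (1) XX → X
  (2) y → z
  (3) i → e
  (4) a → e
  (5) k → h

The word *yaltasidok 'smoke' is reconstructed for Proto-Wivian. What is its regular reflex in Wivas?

zeltesedoh

Wivas: start from *yaltasidok.
  rule 1: no change — yaltasidok
  rule 2 (unconditioned shift): yaltasidok → zaltasidok
  rule 3 (vowel merger): zaltasidok → zaltasedok
  rule 4 (vowel merger): zaltasedok → zeltesedok
  rule 5 (unconditioned shift): zeltesedok → zeltesedoh
  ⇒ Wivas zeltesedoh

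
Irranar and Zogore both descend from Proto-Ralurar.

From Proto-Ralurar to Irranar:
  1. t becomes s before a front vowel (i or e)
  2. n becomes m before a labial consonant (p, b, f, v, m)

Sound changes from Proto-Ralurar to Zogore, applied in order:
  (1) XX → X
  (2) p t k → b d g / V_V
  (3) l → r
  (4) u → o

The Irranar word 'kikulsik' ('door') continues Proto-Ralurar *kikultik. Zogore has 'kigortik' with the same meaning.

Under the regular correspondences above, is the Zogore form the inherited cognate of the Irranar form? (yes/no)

Derive the expected Zogore reflex of *kikultik:
Zogore: start from *kikultik.
  rule 1: no change — kikultik
  rule 2 (intervocalic voicing): kikultik → kigultik
  rule 3 (unconditioned shift): kigultik → kigurtik
  rule 4 (vowel merger): kigurtik → kigortik
  ⇒ Zogore kigortik
Zogore 'kigortik' matches the regular reflex exactly, so the pair is cognate.

yes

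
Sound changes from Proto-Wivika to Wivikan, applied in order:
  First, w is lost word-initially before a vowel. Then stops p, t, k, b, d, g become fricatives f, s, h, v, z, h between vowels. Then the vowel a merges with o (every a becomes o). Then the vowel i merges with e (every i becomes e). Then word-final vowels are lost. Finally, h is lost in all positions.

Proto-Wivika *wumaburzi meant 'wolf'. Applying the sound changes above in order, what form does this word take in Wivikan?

Wivikan: *wumaburzi > umaburzi > umavurzi > umovurzi > umovurze > umovurz  (by glide loss, intervocalic lenition, vowel merger, vowel merger, apocope)

umovurz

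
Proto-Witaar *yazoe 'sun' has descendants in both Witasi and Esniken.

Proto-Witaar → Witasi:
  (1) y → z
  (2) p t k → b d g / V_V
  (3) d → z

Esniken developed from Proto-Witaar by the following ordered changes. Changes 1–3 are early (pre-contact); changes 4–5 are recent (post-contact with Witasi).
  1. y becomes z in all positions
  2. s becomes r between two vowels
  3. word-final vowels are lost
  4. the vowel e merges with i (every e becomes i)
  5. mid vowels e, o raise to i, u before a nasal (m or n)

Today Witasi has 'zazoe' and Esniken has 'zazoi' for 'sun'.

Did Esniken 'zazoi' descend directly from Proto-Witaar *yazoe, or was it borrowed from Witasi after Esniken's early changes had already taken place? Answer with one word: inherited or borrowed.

borrowed

If inherited, *yazoe would pass through all of Esniken's changes:
Esniken: *yazoe
  yazoe → zazoe   [unconditioned shift]
  zazoe (rule 2 does not apply)
  zazoe → zazo   [apocope]
  zazo (rule 4 does not apply)
  zazo (rule 5 does not apply)
  giving Esniken zazo.
If borrowed from Witasi 'zazoe' after the early changes, it would undergo only the recent ones:
  rule 4 (vowel merger): zazoe → zazoi
  rule 5 (pre-nasal raising): no change (zazoi)
  ⇒ as a loan: zazoi
Esniken 'zazoi' matches the loan outcome 'zazoi', not the inherited 'zazo' — it skipped the early Esniken changes, so it was borrowed from Witasi.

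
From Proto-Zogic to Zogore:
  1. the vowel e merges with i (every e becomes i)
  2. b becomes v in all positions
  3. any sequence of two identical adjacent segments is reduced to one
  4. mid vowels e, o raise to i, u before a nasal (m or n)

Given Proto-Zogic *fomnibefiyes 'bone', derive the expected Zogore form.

Zogore: *fomnibefiyes > fomnibifiyis > fomnivifiyis > fumnivifiyis  (by vowel merger, unconditioned shift, pre-nasal raising)

fumnivifiyis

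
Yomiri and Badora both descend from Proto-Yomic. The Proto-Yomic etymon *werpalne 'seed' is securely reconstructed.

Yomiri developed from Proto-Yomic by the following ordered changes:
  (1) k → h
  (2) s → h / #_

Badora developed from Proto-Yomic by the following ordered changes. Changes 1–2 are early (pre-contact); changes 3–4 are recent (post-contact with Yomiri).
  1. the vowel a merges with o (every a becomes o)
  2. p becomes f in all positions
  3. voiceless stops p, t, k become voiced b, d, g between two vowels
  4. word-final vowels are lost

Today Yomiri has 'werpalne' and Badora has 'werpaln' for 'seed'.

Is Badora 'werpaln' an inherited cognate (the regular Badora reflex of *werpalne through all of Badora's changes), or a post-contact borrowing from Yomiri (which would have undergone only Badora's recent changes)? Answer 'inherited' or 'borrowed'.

borrowed

If inherited, *werpalne would pass through all of Badora's changes:
Badora: *werpalne > werpolne > werfolne > werfoln  (by vowel merger, unconditioned shift, apocope)
If borrowed from Yomiri 'werpalne' after the early changes, it would undergo only the recent ones:
  rule 3 (intervocalic voicing): no change (werpalne)
  rule 4 (apocope): werpalne → werpaln
  ⇒ as a loan: werpaln
Badora 'werpaln' matches the loan outcome 'werpaln', not the inherited 'werfoln' — it skipped the early Badora changes, so it was borrowed from Yomiri.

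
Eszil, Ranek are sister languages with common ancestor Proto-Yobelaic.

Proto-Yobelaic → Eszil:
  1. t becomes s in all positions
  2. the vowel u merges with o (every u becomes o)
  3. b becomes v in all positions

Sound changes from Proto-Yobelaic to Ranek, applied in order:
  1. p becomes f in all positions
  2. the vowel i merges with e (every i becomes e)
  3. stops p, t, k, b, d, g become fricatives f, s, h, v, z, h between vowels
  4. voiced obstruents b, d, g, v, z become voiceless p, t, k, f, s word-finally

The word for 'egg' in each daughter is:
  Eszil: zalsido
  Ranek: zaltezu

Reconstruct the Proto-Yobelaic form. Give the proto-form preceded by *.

Position 5: Eszil has i, Ranek has e. Eszil preserves i here (none of its changes turn any other segment into i), so the proto-segment is *i.
Position 4: Eszil has s, Ranek has t. Taking the neighbouring segments as reconstructed: Eszil s could go back to *t or *s; Ranek t can only go back to *t — the one source consistent with every daughter is *t.
Continuing position by position gives *zaltidu; check it forward:
Eszil: start from *zaltidu.
  rule 1 (unconditioned shift): zaltidu → zalsidu
  rule 2 (vowel merger): zalsidu → zalsido
  rule 3: no change — zalsido
  ⇒ Eszil zalsido
Ranek: *zaltidu > zaltedu > zaltezu  (by vowel merger, intervocalic lenition)
*zaltidu is the unique common source.

*zaltidu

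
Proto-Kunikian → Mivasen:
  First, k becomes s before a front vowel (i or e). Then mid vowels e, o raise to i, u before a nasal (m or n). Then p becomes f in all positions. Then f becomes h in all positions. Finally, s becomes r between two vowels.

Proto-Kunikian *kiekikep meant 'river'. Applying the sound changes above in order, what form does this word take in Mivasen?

Mivasen: start from *kiekikep.
  rule 1 (palatalisation): kiekikep → siesisep
  rule 2: no change — siesisep
  rule 3 (unconditioned shift): siesisep → siesisef
  rule 4 (unconditioned shift): siesisef → siesiseh
  rule 5 (rhotacism): siesiseh → sierireh
  ⇒ Mivasen sierireh

sierireh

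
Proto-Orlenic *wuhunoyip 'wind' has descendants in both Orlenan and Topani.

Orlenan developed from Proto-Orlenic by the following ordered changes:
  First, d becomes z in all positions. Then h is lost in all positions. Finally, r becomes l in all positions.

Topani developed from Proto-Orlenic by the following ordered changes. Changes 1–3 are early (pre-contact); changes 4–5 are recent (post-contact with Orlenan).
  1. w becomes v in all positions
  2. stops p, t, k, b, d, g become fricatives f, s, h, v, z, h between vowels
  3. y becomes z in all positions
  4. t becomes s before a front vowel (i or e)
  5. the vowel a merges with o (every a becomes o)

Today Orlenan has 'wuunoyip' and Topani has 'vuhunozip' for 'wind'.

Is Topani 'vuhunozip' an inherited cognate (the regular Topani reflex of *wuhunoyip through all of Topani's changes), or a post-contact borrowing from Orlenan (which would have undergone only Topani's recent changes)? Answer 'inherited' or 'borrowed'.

inherited

If inherited, *wuhunoyip would pass through all of Topani's changes:
Topani: *wuhunoyip
  wuhunoyip → vuhunoyip   [unconditioned shift]
  vuhunoyip (rule 2 does not apply)
  vuhunoyip → vuhunozip   [unconditioned shift]
  vuhunozip (rule 4 does not apply)
  vuhunozip (rule 5 does not apply)
  giving Topani vuhunozip.
If borrowed from Orlenan 'wuunoyip' after the early changes, it would undergo only the recent ones:
  rule 4 (palatalisation): no change (wuunoyip)
  rule 5 (vowel merger): no change (wuunoyip)
  ⇒ as a loan: wuunoyip
Topani 'vuhunozip' matches the inherited outcome exactly, so it is an inherited cognate, not a loan.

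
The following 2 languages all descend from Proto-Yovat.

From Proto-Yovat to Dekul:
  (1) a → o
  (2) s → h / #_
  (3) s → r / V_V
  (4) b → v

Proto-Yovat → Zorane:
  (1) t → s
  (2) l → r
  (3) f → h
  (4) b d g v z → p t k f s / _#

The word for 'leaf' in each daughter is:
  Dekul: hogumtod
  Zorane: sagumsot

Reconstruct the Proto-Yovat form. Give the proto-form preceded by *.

Position 1: Dekul has h, Zorane has s. Taking the neighbouring segments as reconstructed: Dekul h could go back to *s or *h; Zorane s could go back to *t or *s — the one source consistent with every daughter is *s.
Position 2: Dekul has o, Zorane has a. Zorane preserves a here (none of its changes turn any other segment into a), so the proto-segment is *a.
Continuing position by position gives *sagumtod; check it forward:
Dekul: *sagumtod > sogumtod > hogumtod  (by vowel merger, debuccalisation)
Zorane: *sagumtod > sagumsod > sagumsot  (by unconditioned shift, final devoicing)
Only *sagumtod yields all of Dekul hogumtod, Zorane sagumsot.

*sagumtod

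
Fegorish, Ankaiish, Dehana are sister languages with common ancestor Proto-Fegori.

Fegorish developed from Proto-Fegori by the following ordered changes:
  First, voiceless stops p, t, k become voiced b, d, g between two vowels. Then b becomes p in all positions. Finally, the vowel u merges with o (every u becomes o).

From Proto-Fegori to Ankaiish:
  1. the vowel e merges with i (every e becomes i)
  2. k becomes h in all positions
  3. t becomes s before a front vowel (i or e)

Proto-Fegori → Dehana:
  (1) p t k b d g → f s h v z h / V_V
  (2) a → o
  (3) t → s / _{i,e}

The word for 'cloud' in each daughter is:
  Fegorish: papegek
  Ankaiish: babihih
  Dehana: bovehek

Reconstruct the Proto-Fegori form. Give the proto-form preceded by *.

Position 6: Fegorish has e, Ankaiish has i, Dehana has e. Fegorish preserves e here (none of its changes turn any other segment into e), so the proto-segment is *e.
Position 3: Fegorish has p, Ankaiish has b, Dehana has v. Ankaiish preserves b here (none of its changes turn any other segment into b), so the proto-segment is *b.
Verify the candidate proto-form against each daughter:
Fegorish: *babekek
  babekek → babegek   [intervocalic voicing]
  babegek → papegek   [unconditioned shift]
  papegek (rule 3 does not apply)
  giving Fegorish papegek.
Ankaiish: start from *babekek.
  rule 1 (vowel merger): babekek → babikik
  rule 2 (unconditioned shift): babikik → babihih
  rule 3: no change — babihih
  ⇒ Ankaiish babihih
Dehana: start from *babekek.
  rule 1 (intervocalic lenition): babekek → bavehek
  rule 2 (vowel merger): bavehek → bovehek
  rule 3: no change — bovehek
  ⇒ Dehana bovehek
No other proto-form is consistent with every reflex, so the reconstruction is *babekek.

*babekek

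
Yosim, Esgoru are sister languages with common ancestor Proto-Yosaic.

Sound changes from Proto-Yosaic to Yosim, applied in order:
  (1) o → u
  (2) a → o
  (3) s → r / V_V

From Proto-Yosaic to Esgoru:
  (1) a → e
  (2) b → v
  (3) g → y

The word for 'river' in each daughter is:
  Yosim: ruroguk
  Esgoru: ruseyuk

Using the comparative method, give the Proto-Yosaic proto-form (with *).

*rusaguk

Position 4: Yosim has o, Esgoru has e. In Yosim, o can only continue *a, so the proto-segment is *a.
Position 3: Yosim has r, Esgoru has s. Esgoru preserves s here (none of its changes turn any other segment into s), so the proto-segment is *s.
Position 5: Yosim has g, Esgoru has y. Yosim preserves g here (none of its changes turn any other segment into g), so the proto-segment is *g.
This points to *rusaguk. Verify forward in each daughter:
Yosim: start from *rusaguk.
  rule 1: no change — rusaguk
  rule 2 (vowel merger): rusaguk → rusoguk
  rule 3 (rhotacism): rusoguk → ruroguk
  ⇒ Yosim ruroguk
Esgoru: *rusaguk
  rusaguk → ruseguk   [vowel merger]
  ruseguk (rule 2 does not apply)
  ruseguk → ruseyuk   [unconditioned shift]
  giving Esgoru ruseyuk.
*rusaguk is the unique common source.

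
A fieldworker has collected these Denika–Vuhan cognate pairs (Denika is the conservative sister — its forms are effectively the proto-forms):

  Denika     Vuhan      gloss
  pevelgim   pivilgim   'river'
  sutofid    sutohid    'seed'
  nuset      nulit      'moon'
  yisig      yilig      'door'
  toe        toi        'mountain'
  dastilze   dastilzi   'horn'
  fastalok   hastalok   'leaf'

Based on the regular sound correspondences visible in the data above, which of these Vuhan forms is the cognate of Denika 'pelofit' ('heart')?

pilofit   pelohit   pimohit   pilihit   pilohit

pevelgim ~ pivilgim, nuset ~ nulit — Denika e corresponds to Vuhan i after a consonant, before a consonant other than r, m, n, p, b, f, v.
sutofid ~ sutohid — Denika f corresponds to Vuhan h between vowels (before a front vowel).
Applying these to Denika 'pelofit':
  pelofit → pilofit   (e→i after a consonant, before a consonant other than r, m, n, p, b, f, v)
  pilofit → pilohit   (f→h between vowels (before a front vowel))
So the Vuhan cognate is 'pilohit'.

pilohit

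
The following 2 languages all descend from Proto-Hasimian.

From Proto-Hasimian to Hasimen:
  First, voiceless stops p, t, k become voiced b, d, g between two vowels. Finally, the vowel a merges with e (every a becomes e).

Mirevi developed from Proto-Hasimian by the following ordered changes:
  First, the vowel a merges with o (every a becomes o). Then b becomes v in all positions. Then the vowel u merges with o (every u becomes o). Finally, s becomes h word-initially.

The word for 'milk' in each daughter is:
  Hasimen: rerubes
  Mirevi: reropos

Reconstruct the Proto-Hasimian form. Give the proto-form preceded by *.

*rerupas

Position 6: Hasimen has e, Mirevi has o. Taking the neighbouring segments as reconstructed: Hasimen e could go back to *a or *e; Mirevi o could go back to *a or *o or *u — the one source consistent with every daughter is *a.
Position 5: Hasimen has b, Mirevi has p. Mirevi preserves p here (none of its changes turn any other segment into p), so the proto-segment is *p.
This points to *rerupas. Verify forward in each daughter:
Hasimen: *rerupas > rerubas > rerubes  (by intervocalic voicing, vowel merger)
Mirevi: *rerupas
  rerupas → rerupos   [vowel merger]
  rerupos (rule 2 does not apply)
  rerupos → reropos   [vowel merger]
  reropos (rule 4 does not apply)
  giving Mirevi reropos.
No other proto-form is consistent with every reflex, so the reconstruction is *rerupas.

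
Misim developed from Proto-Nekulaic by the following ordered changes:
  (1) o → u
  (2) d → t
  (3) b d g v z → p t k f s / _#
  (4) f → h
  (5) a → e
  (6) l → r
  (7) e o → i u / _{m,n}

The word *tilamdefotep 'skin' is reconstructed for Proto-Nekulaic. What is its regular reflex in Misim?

Misim: *tilamdefotep
  tilamdefotep → tilamdefutep   [vowel merger]
  tilamdefutep → tilamtefutep   [unconditioned shift]
  tilamtefutep (rule 3 does not apply)
  tilamtefutep → tilamtehutep   [unconditioned shift]
  tilamtehutep → tilemtehutep   [vowel merger]
  tilemtehutep → tiremtehutep   [unconditioned shift]
  tiremtehutep → tirimtehutep   [pre-nasal raising]
  giving Misim tirimtehutep.

tirimtehutep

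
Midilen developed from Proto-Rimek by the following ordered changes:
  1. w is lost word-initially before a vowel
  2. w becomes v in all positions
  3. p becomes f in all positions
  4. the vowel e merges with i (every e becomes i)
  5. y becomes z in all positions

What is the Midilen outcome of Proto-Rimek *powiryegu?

fovirzigu

Midilen: start from *powiryegu.
  rule 1: no change — powiryegu
  rule 2 (unconditioned shift): powiryegu → poviryegu
  rule 3 (unconditioned shift): poviryegu → foviryegu
  rule 4 (vowel merger): foviryegu → foviryigu
  rule 5 (unconditioned shift): foviryigu → fovirzigu
  ⇒ Midilen fovirzigu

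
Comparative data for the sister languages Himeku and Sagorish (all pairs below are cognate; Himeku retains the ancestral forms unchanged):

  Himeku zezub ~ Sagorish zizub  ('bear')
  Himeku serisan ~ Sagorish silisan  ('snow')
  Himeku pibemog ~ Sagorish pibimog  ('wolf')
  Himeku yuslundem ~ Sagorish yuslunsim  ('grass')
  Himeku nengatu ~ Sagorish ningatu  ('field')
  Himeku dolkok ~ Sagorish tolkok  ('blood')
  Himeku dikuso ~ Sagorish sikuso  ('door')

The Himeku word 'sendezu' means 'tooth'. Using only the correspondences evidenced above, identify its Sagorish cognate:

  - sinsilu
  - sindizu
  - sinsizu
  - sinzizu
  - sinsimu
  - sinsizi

sinsizu

nengatu ~ ningatu — Himeku e corresponds to Sagorish i after a consonant, before a nasal.
yuslundem ~ yuslunsim — Himeku d corresponds to Sagorish s after a consonant, before a front vowel.
zezub ~ zizub — Himeku e corresponds to Sagorish i after a consonant, before a consonant other than r, m, n, p, b, f, v.
Applying these to Himeku 'sendezu':
  sendezu → sindezu   (e→i after a consonant, before a nasal)
  sindezu → sinsezu   (d→s after a consonant, before a front vowel)
  sinsezu → sinsizu   (e→i after a consonant, before a consonant other than r, m, n, p, b, f, v)
So the Sagorish cognate is 'sinsizu'.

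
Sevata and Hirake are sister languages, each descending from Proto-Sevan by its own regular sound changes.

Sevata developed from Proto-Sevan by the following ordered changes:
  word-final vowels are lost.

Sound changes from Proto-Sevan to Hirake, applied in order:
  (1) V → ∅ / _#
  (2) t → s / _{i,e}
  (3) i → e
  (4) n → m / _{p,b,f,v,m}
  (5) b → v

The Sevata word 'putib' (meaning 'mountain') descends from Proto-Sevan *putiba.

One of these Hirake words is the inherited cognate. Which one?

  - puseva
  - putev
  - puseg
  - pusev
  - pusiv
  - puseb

Hirake: start from *putiba.
  rule 1 (apocope): putiba → putib
  rule 2 (palatalisation): putib → pusib
  rule 3 (vowel merger): pusib → puseb
  rule 4: no change — puseb
  rule 5 (unconditioned shift): puseb → pusev
  ⇒ Hirake pusev

pusev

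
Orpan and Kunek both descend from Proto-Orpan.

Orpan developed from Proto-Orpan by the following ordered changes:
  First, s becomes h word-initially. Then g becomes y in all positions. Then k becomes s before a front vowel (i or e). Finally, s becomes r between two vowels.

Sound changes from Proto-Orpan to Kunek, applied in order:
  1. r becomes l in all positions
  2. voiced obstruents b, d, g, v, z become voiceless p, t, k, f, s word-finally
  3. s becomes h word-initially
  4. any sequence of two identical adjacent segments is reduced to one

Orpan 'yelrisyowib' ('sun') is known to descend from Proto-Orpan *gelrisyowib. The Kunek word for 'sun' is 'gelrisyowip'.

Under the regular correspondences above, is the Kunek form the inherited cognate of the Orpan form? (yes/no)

no

Derive the expected Kunek reflex of *gelrisyowib:
Kunek: start from *gelrisyowib.
  rule 1 (unconditioned shift): gelrisyowib → gellisyowib
  rule 2 (final devoicing): gellisyowib → gellisyowip
  rule 3: no change — gellisyowip
  rule 4 (degemination): gellisyowip → gelisyowip
  ⇒ Kunek gelisyowip
The regular Kunek reflex would be 'gelisyowip', but the attested form is 'gelrisyowip'. The correspondence is irregular, so they are not cognates (the Kunek form has a different source).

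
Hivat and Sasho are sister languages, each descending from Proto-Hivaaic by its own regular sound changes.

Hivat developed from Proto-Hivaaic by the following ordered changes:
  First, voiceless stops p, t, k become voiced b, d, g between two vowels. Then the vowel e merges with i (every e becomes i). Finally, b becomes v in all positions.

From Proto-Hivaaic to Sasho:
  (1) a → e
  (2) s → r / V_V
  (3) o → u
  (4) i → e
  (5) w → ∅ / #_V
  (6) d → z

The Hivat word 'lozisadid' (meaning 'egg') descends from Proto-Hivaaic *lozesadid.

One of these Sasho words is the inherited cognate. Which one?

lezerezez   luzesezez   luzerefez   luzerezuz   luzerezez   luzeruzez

luzerezez

Sasho: *lozesadid > lozesedid > lozeredid > luzeredid > luzereded > luzerezez  (by vowel merger, rhotacism, vowel merger, vowel merger, unconditioned shift)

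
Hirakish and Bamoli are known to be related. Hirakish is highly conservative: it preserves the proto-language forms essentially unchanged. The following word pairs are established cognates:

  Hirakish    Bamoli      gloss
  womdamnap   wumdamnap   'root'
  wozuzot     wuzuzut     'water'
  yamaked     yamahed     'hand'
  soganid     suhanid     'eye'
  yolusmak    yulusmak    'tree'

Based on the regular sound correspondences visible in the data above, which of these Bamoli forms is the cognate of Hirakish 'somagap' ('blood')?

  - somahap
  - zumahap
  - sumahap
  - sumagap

sumahap

womdamnap ~ wumdamnap — Hirakish o corresponds to Bamoli u after a consonant, before a nasal.
soganid ~ suhanid — Hirakish g corresponds to Bamoli h between vowels (before a back vowel).
Applying these to Hirakish 'somagap':
  somagap → sumagap   (o→u after a consonant, before a nasal)
  sumagap → sumahap   (g→h between vowels (before a back vowel))
So the Bamoli cognate is 'sumahap'.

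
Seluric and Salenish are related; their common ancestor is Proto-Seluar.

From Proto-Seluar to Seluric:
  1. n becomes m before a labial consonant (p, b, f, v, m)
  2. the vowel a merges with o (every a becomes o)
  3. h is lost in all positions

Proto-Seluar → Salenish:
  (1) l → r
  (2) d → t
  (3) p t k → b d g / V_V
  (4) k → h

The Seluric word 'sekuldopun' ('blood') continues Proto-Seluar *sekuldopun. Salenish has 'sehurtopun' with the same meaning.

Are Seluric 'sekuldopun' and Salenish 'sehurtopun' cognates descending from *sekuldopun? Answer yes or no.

Derive the expected Salenish reflex of *sekuldopun:
Salenish: *sekuldopun > sekurdopun > sekurtopun > segurtobun  (by unconditioned shift, unconditioned shift, intervocalic voicing)
The regular Salenish reflex would be 'segurtobun', but the attested form is 'sehurtopun'. The correspondence is irregular, so they are not cognates (the Salenish form has a different source).

no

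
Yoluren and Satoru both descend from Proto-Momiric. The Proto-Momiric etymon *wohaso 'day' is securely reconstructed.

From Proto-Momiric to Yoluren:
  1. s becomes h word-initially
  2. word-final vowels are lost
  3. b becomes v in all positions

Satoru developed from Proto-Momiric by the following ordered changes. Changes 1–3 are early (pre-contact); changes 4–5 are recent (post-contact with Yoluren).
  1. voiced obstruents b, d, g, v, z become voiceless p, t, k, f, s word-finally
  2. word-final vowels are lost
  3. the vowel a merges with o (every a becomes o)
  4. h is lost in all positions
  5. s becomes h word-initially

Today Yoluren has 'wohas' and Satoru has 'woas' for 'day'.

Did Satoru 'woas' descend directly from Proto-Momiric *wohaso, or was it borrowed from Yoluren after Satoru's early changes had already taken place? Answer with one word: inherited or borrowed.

borrowed

If inherited, *wohaso would pass through all of Satoru's changes:
Satoru: *wohaso
  wohaso (rule 1 does not apply)
  wohaso → wohas   [apocope]
  wohas → wohos   [vowel merger]
  wohos → woos   [h-loss]
  woos (rule 5 does not apply)
  giving Satoru woos.
If borrowed from Yoluren 'wohas' after the early changes, it would undergo only the recent ones:
  rule 4 (h-loss): wohas → woas
  rule 5 (debuccalisation): no change (woas)
  ⇒ as a loan: woas
Satoru 'woas' matches the loan outcome 'woas', not the inherited 'woos' — it skipped the early Satoru changes, so it was borrowed from Yoluren.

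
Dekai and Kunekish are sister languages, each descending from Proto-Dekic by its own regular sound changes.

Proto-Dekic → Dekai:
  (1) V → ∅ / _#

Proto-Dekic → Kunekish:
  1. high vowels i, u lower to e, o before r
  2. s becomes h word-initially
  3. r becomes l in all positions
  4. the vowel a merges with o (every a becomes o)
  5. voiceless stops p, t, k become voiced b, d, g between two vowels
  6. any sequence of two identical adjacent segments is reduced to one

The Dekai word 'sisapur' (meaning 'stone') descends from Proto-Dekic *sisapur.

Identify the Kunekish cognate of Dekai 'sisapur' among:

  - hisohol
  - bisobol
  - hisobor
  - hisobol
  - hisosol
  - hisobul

Kunekish: *sisapur > sisapor > hisapor > hisapol > hisopol > hisobol  (by pre-rhotic lowering, debuccalisation, unconditioned shift, vowel merger, intervocalic voicing)
The other candidates each miss or misapply at least one Kunekish change.

hisobol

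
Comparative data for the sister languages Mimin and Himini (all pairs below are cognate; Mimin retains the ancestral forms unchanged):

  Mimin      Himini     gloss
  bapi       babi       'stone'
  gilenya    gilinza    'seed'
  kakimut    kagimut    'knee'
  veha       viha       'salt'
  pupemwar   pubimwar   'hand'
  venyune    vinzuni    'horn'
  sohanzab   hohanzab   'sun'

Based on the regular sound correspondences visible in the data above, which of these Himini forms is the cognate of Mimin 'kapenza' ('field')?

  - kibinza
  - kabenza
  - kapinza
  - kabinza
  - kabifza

pupemwar ~ pubimwar — Mimin p corresponds to Himini b between vowels (before a front vowel).
gilenya ~ gilinza, venyune ~ vinzuni — Mimin e corresponds to Himini i after a consonant, before a nasal.
Applying these to Mimin 'kapenza':
  kapenza → kabenza   (p→b between vowels (before a front vowel))
  kabenza → kabinza   (e→i after a consonant, before a nasal)
So the Himini cognate is 'kabinza'.

kabinza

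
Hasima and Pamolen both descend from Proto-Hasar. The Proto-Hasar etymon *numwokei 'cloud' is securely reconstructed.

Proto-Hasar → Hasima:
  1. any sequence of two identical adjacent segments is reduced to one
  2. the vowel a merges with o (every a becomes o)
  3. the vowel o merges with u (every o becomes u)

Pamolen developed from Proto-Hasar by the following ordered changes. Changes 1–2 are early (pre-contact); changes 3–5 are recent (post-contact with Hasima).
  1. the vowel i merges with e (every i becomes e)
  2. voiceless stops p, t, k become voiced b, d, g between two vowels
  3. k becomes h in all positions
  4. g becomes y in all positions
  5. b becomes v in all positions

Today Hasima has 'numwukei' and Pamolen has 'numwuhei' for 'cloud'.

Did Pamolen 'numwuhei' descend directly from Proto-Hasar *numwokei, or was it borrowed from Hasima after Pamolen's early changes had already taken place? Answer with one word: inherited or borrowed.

borrowed

If inherited, *numwokei would pass through all of Pamolen's changes:
Pamolen: *numwokei
  numwokei → numwokee   [vowel merger]
  numwokee → numwogee   [intervocalic voicing]
  numwogee (rule 3 does not apply)
  numwogee → numwoyee   [unconditioned shift]
  numwoyee (rule 5 does not apply)
  giving Pamolen numwoyee.
If borrowed from Hasima 'numwukei' after the early changes, it would undergo only the recent ones:
  rule 3 (unconditioned shift): numwukei → numwuhei
  rule 4 (unconditioned shift): no change (numwuhei)
  rule 5 (unconditioned shift): no change (numwuhei)
  ⇒ as a loan: numwuhei
Pamolen 'numwuhei' matches the loan outcome 'numwuhei', not the inherited 'numwoyee' — it skipped the early Pamolen changes, so it was borrowed from Hasima.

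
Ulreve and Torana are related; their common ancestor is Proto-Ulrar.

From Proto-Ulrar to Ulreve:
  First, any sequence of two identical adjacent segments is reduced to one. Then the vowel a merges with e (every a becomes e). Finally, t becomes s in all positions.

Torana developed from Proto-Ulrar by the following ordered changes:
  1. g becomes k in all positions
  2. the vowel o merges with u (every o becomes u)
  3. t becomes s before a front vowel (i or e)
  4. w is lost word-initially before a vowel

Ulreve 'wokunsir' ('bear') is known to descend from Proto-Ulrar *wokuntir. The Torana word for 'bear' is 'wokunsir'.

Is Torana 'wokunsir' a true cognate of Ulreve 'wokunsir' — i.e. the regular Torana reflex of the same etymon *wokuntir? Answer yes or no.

no

Derive the expected Torana reflex of *wokuntir:
Torana: *wokuntir
  wokuntir (rule 1 does not apply)
  wokuntir → wukuntir   [vowel merger]
  wukuntir → wukunsir   [palatalisation]
  wukunsir → ukunsir   [glide loss]
  giving Torana ukunsir.
The regular Torana reflex would be 'ukunsir', but the attested form is 'wokunsir'. The correspondence is irregular, so they are not cognates (the Torana form has a different source).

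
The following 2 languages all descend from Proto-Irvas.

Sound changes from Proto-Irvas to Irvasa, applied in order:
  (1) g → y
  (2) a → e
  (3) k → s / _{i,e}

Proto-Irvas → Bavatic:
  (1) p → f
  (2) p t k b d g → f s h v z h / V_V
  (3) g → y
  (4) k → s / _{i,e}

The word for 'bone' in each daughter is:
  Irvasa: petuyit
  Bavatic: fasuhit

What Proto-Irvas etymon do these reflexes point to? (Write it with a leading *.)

Position 1: Irvasa has p, Bavatic has f. Irvasa preserves p here (none of its changes turn any other segment into p), so the proto-segment is *p.
Position 3: Irvasa has t, Bavatic has s. Irvasa preserves t here (none of its changes turn any other segment into t), so the proto-segment is *t.
This points to *patugit. Verify forward in each daughter:
Irvasa: start from *patugit.
  rule 1 (unconditioned shift): patugit → patuyit
  rule 2 (vowel merger): patuyit → petuyit
  rule 3: no change — petuyit
  ⇒ Irvasa petuyit
Bavatic: *patugit
  patugit → fatugit   [unconditioned shift]
  fatugit → fasuhit   [intervocalic lenition]
  fasuhit (rule 3 does not apply)
  fasuhit (rule 4 does not apply)
  giving Bavatic fasuhit.
*patugit is the unique common source.

*patugit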